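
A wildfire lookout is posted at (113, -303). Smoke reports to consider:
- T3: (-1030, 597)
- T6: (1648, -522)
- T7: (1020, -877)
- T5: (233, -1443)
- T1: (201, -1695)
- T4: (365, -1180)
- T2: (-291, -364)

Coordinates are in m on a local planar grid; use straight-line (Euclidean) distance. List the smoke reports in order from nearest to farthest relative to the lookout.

T2, T4, T7, T5, T1, T3, T6

Distances from the lookout:
T2 (-291, -364): 408.6 m
T4 (365, -1180): 912.5 m
T7 (1020, -877): 1073.4 m
T5 (233, -1443): 1146.3 m
T1 (201, -1695): 1394.8 m
T3 (-1030, 597): 1454.8 m
T6 (1648, -522): 1550.5 m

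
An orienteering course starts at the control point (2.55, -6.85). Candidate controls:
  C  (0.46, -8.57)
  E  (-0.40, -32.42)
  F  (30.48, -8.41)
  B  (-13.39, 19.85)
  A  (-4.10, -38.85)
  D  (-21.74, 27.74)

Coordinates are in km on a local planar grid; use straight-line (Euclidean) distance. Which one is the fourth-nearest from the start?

Distances from the start ((2.55, -6.85)):
C: 2.7 km
E: 25.7 km
F: 28.0 km
B: 31.1 km
A: 32.7 km
D: 42.3 km
The fourth-nearest is B at 31.1 km.

B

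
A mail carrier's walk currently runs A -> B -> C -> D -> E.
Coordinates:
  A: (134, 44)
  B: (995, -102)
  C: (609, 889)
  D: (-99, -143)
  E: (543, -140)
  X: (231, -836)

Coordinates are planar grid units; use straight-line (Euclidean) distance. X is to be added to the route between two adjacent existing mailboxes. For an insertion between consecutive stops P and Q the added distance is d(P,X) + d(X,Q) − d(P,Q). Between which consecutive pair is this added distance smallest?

Added distance for inserting X between each consecutive pair:
A–B: 1071.5
B–C: 1761.9
C–D: 1282.0
D–E: 888.3
Smallest added distance is 888.3, inserting between D and E.

between D and E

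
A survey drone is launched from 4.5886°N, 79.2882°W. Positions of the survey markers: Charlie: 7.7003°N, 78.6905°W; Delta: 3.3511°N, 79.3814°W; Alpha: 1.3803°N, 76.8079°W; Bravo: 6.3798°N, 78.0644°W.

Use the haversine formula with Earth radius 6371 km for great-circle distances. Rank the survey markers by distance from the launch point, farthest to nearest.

Computing each great-circle distance from 4.5886°N, 79.2882°W:
Alpha 1.3803°N, 76.8079°W: 450.7 km
Charlie 7.7003°N, 78.6905°W: 352.3 km
Bravo 6.3798°N, 78.0644°W: 240.9 km
Delta 3.3511°N, 79.3814°W: 138.0 km

Alpha, Charlie, Bravo, Delta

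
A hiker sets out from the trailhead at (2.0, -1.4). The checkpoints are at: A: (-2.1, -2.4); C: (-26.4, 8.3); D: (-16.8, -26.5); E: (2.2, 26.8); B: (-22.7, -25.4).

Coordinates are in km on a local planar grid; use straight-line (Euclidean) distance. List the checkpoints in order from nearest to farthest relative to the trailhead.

Distance from the trailhead at (2.0, -1.4) to each:
A (-2.1, -2.4): 4.2 km
E (2.2, 26.8): 28.2 km
C (-26.4, 8.3): 30.0 km
D (-16.8, -26.5): 31.4 km
B (-22.7, -25.4): 34.4 km

A, E, C, D, B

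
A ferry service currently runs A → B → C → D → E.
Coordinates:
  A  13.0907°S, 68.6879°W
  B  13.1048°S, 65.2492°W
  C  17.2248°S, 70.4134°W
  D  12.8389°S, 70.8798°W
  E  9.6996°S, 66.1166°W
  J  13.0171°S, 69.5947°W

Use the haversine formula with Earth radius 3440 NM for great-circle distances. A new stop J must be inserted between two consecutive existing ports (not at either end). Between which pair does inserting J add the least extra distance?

Added distance for inserting J between each consecutive pair:
A–B: 106.3 NM
B–C: 123.1 NM
C–D: 68.3 NM
D–E: 23.7 NM
Smallest added distance is 23.7 NM, inserting between D and E.

between D and E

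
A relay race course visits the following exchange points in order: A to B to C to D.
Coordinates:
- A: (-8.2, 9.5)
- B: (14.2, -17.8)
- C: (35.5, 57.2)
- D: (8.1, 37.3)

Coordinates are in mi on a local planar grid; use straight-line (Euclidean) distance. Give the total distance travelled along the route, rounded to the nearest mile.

147 mi

Leg distances:
A→B: 35.3 mi  (cumulative 35.3 mi)
B→C: 78.0 mi  (cumulative 113.3 mi)
C→D: 33.9 mi  (cumulative 147.1 mi)
Total route length ≈ 147 mi.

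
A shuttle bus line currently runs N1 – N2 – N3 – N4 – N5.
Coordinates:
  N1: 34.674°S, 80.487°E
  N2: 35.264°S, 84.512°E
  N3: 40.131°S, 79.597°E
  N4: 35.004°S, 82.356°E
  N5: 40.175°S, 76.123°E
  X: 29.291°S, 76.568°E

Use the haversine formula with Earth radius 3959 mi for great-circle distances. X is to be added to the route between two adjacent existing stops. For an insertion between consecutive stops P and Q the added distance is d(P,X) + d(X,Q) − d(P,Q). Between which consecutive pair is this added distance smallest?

Added distance for inserting X between each consecutive pair:
N1–N2: 826.2 mi
N2–N3: 958.7 mi
N3–N4: 903.2 mi
N4–N5: 778.5 mi
Smallest added distance is 778.5 mi, inserting between N4 and N5.

between N4 and N5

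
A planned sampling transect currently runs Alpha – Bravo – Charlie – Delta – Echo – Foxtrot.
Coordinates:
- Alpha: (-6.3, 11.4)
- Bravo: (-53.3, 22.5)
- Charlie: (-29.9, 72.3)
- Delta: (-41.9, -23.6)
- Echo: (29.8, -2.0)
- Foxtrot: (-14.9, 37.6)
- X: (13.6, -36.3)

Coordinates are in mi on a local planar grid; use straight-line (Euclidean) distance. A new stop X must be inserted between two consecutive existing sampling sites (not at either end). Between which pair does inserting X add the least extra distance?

Added distance for inserting X between each consecutive pair:
Alpha–Bravo: 92.5 mi
Bravo–Charlie: 151.0 mi
Charlie–Delta: 77.3 mi
Delta–Echo: 20.0 mi
Echo–Foxtrot: 57.4 mi
Smallest added distance is 20.0 mi, inserting between Delta and Echo.

between Delta and Echo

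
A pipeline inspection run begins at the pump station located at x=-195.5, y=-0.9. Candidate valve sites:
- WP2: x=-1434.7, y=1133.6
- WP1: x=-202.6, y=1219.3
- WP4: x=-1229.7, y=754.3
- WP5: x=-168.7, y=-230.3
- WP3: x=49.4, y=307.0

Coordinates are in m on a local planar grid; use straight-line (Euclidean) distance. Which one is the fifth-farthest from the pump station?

Distances from the pump station (x=-195.5, y=-0.9):
WP2: 1680.1 m
WP4: 1280.6 m
WP1: 1220.2 m
WP3: 393.4 m
WP5: 231.0 m
The fifth-farthest is WP5 at 231.0 m.

WP5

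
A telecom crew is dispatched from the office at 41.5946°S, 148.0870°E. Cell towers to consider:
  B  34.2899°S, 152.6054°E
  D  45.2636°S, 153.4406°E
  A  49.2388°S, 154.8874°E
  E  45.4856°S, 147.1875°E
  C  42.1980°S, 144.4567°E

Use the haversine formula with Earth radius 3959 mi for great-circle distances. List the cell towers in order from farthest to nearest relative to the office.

A, B, D, E, C

Computing each great-circle distance from 41.5946°S, 148.0870°E:
A 49.2388°S, 154.8874°E: 622.1 mi
B 34.2899°S, 152.6054°E: 561.4 mi
D 45.2636°S, 153.4406°E: 369.2 mi
E 45.4856°S, 147.1875°E: 272.6 mi
C 42.1980°S, 144.4567°E: 191.3 mi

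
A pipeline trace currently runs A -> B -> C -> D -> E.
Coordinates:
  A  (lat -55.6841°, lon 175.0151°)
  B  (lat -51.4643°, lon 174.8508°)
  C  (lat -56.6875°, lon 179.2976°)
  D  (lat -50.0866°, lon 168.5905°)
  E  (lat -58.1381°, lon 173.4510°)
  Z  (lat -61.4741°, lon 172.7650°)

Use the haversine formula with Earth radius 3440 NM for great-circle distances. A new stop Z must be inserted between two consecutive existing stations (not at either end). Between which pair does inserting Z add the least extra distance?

between D and E

Added distance for inserting Z between each consecutive pair:
A–B: 706.1 NM
B–C: 605.1 NM
C–D: 498.1 NM
D–E: 386.6 NM
Smallest added distance is 386.6 NM, inserting between D and E.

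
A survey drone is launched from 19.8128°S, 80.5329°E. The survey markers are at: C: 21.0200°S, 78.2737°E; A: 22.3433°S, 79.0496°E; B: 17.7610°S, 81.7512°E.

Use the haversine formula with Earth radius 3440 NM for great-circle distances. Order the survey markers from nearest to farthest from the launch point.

B, C, A

Distance from the launch point at 19.8128°S, 80.5329°E to each:
B 17.7610°S, 81.7512°E: 141.3 NM
C 21.0200°S, 78.2737°E: 146.3 NM
A 22.3433°S, 79.0496°E: 173.2 NM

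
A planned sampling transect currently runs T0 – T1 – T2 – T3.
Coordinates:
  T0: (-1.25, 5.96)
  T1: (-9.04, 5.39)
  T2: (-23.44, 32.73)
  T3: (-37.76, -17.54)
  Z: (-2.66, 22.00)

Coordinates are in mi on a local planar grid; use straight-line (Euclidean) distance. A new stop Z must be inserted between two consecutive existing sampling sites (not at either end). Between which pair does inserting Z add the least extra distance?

Added distance for inserting Z between each consecutive pair:
T0–T1: 26.1 mi
T1–T2: 10.3 mi
T2–T3: 24.0 mi
Smallest added distance is 10.3 mi, inserting between T1 and T2.

between T1 and T2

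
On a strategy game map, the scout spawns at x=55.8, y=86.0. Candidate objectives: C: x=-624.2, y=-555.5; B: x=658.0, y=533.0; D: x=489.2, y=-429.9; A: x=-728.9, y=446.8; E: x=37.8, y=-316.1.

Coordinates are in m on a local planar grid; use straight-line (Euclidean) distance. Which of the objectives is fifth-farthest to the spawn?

E

Distances from the spawn (x=55.8, y=86.0):
C: 934.8 m
A: 863.7 m
B: 750.0 m
D: 673.8 m
E: 402.5 m
The fifth-farthest is E at 402.5 m.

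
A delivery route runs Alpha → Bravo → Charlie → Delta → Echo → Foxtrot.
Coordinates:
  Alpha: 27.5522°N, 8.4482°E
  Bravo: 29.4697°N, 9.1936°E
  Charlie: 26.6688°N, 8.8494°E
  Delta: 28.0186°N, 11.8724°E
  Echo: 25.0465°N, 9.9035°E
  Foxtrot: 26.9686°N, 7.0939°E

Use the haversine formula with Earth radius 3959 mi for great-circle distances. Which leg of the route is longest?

Delta–Echo

Leg distances:
Alpha→Bravo: 140.0 mi
Bravo→Charlie: 194.7 mi
Charlie→Delta: 207.7 mi
Delta→Echo: 238.7 mi
Echo→Foxtrot: 219.3 mi
The longest leg is Delta–Echo at 238.7 mi.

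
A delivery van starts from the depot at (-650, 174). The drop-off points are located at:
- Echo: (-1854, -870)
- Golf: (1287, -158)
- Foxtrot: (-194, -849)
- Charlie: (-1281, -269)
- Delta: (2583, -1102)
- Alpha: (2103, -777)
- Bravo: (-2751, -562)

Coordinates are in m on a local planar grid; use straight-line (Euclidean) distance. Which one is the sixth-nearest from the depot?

Alpha

Distance to each, sorted:
Charlie: 771.0 m
Foxtrot: 1120.0 m
Echo: 1593.6 m
Golf: 1965.2 m
Bravo: 2226.2 m
Alpha: 2912.6 m
Delta: 3475.7 m
The sixth-nearest is Alpha at 2912.6 m.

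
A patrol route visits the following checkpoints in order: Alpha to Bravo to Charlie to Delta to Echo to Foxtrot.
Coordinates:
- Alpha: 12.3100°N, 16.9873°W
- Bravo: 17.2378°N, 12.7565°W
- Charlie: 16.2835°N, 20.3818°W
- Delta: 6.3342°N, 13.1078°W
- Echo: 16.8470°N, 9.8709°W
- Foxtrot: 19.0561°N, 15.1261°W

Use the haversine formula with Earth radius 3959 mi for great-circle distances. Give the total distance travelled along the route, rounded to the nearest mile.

2933 mi

Leg distances:
Alpha→Bravo: 442.5 mi  (cumulative 442.5 mi)
Bravo→Charlie: 508.8 mi  (cumulative 951.2 mi)
Charlie→Delta: 845.5 mi  (cumulative 1796.7 mi)
Delta→Echo: 758.6 mi  (cumulative 2555.3 mi)
Echo→Foxtrot: 377.6 mi  (cumulative 2933.0 mi)
Total route length ≈ 2933 mi.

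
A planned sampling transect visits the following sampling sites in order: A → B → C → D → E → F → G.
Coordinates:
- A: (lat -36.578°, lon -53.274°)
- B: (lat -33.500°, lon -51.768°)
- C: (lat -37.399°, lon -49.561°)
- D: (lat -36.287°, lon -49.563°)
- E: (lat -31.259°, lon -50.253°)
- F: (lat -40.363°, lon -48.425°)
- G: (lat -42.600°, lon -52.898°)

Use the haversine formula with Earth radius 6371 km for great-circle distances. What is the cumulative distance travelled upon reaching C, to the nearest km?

846 km

Leg distances:
A→B: 368.7 km  (cumulative 368.7 km)
B→C: 477.4 km  (cumulative 846.1 km)
Cumulative distance at C ≈ 846 km.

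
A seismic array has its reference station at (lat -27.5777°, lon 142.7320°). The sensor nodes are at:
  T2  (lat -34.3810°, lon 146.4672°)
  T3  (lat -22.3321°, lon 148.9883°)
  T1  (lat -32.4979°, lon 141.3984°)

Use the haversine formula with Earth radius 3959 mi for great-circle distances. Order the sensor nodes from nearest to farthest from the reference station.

Distance from the reference station at (lat -27.5777°, lon 142.7320°) to each:
T1 (lat -32.4979°, lon 141.3984°): 349.2 mi
T2 (lat -34.3810°, lon 146.4672°): 519.4 mi
T3 (lat -22.3321°, lon 148.9883°): 533.7 mi

T1, T2, T3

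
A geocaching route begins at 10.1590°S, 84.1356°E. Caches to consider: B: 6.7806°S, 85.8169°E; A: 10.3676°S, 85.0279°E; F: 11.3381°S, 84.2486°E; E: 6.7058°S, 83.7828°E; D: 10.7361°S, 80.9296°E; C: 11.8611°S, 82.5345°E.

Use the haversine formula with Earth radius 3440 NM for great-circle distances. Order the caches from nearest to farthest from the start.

A, F, C, D, E, B

Distances from the start:
A 10.3676°S, 85.0279°E: 54.2 NM
F 11.3381°S, 84.2486°E: 71.1 NM
C 11.8611°S, 82.5345°E: 139.1 NM
D 10.7361°S, 80.9296°E: 192.4 NM
E 6.7058°S, 83.7828°E: 208.4 NM
B 6.7806°S, 85.8169°E: 226.1 NM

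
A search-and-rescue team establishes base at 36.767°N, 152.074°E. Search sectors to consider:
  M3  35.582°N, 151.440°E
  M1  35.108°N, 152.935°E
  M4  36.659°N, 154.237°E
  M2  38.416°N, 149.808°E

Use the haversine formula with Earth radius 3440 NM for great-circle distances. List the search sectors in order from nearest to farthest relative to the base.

M3, M4, M1, M2

Distance from the base at 36.767°N, 152.074°E to each:
M3 35.582°N, 151.440°E: 77.5 NM
M4 36.659°N, 154.237°E: 104.3 NM
M1 35.108°N, 152.935°E: 108.0 NM
M2 38.416°N, 149.808°E: 146.4 NM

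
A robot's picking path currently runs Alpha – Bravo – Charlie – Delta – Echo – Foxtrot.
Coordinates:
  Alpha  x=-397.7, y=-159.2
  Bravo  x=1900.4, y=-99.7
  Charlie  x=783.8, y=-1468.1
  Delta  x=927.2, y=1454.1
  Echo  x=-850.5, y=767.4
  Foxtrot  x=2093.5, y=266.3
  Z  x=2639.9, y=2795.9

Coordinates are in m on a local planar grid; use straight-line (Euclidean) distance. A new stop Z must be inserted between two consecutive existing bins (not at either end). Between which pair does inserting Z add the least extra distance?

Added distance for inserting Z between each consecutive pair:
Alpha–Bravo: 4927.5 m
Bravo–Charlie: 5872.8 m
Charlie–Delta: 3900.5 m
Delta–Echo: 4307.0 m
Echo–Foxtrot: 3638.6 m
Smallest added distance is 3638.6 m, inserting between Echo and Foxtrot.

between Echo and Foxtrot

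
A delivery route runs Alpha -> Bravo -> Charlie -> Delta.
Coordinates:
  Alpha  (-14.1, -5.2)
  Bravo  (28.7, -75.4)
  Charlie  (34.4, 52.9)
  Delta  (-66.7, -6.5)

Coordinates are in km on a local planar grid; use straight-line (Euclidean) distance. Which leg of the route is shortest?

Leg distances:
Alpha→Bravo: 82.2 km
Bravo→Charlie: 128.4 km
Charlie→Delta: 117.3 km
The shortest leg is Alpha–Bravo at 82.2 km.

Alpha–Bravo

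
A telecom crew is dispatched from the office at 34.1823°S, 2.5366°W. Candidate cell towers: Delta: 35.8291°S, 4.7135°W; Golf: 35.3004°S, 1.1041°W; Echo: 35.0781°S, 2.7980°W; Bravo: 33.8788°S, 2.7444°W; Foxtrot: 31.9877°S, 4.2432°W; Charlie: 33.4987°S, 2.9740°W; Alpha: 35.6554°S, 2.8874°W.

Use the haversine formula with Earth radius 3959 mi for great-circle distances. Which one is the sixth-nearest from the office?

Distances from the office (34.1823°S, 2.5366°W):
Bravo: 24.1 mi
Charlie: 53.5 mi
Echo: 63.7 mi
Alpha: 103.7 mi
Golf: 112.2 mi
Delta: 167.7 mi
Foxtrot: 181.0 mi
The sixth-nearest is Delta at 167.7 mi.

Delta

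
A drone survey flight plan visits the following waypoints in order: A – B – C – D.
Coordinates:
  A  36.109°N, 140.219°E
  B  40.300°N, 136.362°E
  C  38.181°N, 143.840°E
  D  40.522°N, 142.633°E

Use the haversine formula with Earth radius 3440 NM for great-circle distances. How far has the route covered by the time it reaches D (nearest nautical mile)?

832 NM

Leg distances:
A→B: 310.5 NM  (cumulative 310.5 NM)
B→C: 370.1 NM  (cumulative 680.6 NM)
C→D: 151.3 NM  (cumulative 831.9 NM)
Cumulative distance at D ≈ 832 NM.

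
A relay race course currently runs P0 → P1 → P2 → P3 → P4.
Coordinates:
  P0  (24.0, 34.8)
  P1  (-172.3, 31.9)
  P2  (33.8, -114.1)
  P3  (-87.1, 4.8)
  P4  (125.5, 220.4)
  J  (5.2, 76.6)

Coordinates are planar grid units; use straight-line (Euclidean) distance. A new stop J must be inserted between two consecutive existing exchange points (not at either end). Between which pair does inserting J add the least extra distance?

between P3 and P4

Added distance for inserting J between each consecutive pair:
P0–P1: 32.6
P1–P2: 123.3
P2–P3: 140.2
P3–P4: 1.6
Smallest added distance is 1.6, inserting between P3 and P4.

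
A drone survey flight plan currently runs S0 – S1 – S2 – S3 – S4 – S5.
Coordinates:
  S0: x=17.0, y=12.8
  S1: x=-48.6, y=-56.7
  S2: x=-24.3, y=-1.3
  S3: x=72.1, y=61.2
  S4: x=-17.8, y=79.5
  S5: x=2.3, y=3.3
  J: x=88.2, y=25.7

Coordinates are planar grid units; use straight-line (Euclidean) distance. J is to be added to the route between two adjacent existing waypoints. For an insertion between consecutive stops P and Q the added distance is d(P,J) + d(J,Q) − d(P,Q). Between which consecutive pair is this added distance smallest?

between S2 and S3

Added distance for inserting J between each consecutive pair:
S0–S1: 136.5
S1–S2: 214.9
S2–S3: 39.8
S3–S4: 66.1
S4–S5: 128.8
Smallest added distance is 39.8, inserting between S2 and S3.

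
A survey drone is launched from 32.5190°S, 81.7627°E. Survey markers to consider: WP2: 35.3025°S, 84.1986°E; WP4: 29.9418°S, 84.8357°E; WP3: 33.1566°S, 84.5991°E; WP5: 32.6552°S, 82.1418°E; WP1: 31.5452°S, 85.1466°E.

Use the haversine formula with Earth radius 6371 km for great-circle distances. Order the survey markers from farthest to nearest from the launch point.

WP4, WP2, WP1, WP3, WP5

Distances from the launch point:
WP4 29.9418°S, 84.8357°E: 409.2 km
WP2 35.3025°S, 84.1986°E: 382.5 km
WP1 31.5452°S, 85.1466°E: 336.8 km
WP3 33.1566°S, 84.5991°E: 274.3 km
WP5 32.6552°S, 82.1418°E: 38.6 km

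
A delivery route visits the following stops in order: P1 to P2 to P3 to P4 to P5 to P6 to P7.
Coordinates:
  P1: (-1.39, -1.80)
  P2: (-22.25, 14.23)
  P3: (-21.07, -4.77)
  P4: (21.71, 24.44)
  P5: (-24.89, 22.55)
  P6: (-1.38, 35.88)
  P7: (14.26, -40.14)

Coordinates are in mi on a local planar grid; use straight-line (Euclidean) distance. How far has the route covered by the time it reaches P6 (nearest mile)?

171 mi

Leg distances:
P1→P2: 26.3 mi  (cumulative 26.3 mi)
P2→P3: 19.0 mi  (cumulative 45.3 mi)
P3→P4: 51.8 mi  (cumulative 97.1 mi)
P4→P5: 46.6 mi  (cumulative 143.8 mi)
P5→P6: 27.0 mi  (cumulative 170.8 mi)
Cumulative distance at P6 ≈ 171 mi.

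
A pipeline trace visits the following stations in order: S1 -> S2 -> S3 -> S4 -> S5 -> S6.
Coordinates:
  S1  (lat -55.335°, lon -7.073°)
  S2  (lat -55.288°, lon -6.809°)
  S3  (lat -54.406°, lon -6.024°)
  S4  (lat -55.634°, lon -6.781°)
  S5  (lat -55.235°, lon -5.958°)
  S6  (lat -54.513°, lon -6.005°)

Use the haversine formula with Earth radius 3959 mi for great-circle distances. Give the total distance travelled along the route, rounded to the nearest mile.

Leg distances:
S1→S2: 10.9 mi  (cumulative 10.9 mi)
S2→S3: 68.5 mi  (cumulative 79.4 mi)
S3→S4: 90.0 mi  (cumulative 169.4 mi)
S4→S5: 42.4 mi  (cumulative 211.8 mi)
S5→S6: 49.9 mi  (cumulative 261.7 mi)
Total route length ≈ 262 mi.

262 mi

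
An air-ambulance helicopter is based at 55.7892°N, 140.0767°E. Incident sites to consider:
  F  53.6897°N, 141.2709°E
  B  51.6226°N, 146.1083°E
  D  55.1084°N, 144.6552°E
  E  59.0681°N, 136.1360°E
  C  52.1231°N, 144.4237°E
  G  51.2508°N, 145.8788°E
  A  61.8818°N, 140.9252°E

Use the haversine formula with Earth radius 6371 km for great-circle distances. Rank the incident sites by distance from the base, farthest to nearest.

Distance from the base at 55.7892°N, 140.0767°E to each:
A 61.8818°N, 140.9252°E: 679.2 km
G 51.2508°N, 145.8788°E: 633.4 km
B 51.6226°N, 146.1083°E: 609.7 km
C 52.1231°N, 144.4237°E: 496.9 km
E 59.0681°N, 136.1360°E: 434.1 km
D 55.1084°N, 144.6552°E: 298.4 km
F 53.6897°N, 141.2709°E: 245.7 km

A, G, B, C, E, D, F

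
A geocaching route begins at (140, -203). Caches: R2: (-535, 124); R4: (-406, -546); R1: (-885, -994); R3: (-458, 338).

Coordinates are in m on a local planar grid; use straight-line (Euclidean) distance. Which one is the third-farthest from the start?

R2

Distances from the start ((140, -203)):
R1: 1294.7 m
R3: 806.4 m
R2: 750.0 m
R4: 644.8 m
The third-farthest is R2 at 750.0 m.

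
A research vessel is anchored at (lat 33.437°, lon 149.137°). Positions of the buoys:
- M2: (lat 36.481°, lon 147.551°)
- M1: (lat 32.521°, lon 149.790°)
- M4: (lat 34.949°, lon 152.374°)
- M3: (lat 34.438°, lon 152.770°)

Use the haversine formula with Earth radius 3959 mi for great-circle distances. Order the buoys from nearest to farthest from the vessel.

M1, M4, M3, M2

Computing each great-circle distance from (lat 33.437°, lon 149.137°):
M1 (lat 32.521°, lon 149.790°): 73.7 mi
M4 (lat 34.949°, lon 152.374°): 212.5 mi
M3 (lat 34.438°, lon 152.770°): 219.4 mi
M2 (lat 36.481°, lon 147.551°): 228.7 mi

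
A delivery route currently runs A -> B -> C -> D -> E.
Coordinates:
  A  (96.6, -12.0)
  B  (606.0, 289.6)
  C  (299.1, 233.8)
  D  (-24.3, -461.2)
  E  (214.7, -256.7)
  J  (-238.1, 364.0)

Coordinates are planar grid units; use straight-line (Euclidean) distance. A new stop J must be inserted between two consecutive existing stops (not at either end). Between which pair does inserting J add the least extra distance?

between C and D

Added distance for inserting J between each consecutive pair:
A–B: 758.8
B–C: 1088.2
C–D: 638.6
D–E: 1306.2
Smallest added distance is 638.6, inserting between C and D.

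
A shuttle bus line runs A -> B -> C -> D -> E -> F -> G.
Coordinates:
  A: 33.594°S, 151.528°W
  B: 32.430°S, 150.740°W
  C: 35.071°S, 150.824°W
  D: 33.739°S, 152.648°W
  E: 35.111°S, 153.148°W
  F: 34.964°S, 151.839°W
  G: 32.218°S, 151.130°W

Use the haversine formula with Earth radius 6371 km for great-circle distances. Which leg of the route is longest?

F–G

Leg distances:
A→B: 148.8 km
B→C: 293.8 km
C→D: 223.5 km
D→E: 159.3 km
E→F: 120.3 km
F→G: 312.3 km
The longest leg is F–G at 312.3 km.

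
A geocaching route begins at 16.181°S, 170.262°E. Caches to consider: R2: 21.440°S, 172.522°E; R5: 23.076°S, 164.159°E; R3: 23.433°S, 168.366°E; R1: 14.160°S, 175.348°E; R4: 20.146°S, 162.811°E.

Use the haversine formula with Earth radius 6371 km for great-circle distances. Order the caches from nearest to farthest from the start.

R1, R2, R3, R4, R5

Distances from the start:
R1 14.160°S, 175.348°E: 590.2 km
R2 21.440°S, 172.522°E: 631.3 km
R3 23.433°S, 168.366°E: 830.4 km
R4 20.146°S, 162.811°E: 902.1 km
R5 23.076°S, 164.159°E: 997.8 km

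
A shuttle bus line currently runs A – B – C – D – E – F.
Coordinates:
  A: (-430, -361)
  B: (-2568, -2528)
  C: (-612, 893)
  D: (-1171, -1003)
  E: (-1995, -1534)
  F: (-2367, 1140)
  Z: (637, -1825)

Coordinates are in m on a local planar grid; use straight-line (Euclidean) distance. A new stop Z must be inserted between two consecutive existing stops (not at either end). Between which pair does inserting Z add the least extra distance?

Added distance for inserting Z between each consecutive pair:
A–B: 2048.6 m
B–C: 2331.7 m
C–D: 3000.6 m
D–E: 3653.9 m
E–F: 4169.1 m
Smallest added distance is 2048.6 m, inserting between A and B.

between A and B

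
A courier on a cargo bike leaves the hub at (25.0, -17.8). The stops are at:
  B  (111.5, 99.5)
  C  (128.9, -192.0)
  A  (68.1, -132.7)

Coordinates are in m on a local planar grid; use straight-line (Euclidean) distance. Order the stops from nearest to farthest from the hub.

Distance from the hub at (25.0, -17.8) to each:
A (68.1, -132.7): 122.7 m
B (111.5, 99.5): 145.7 m
C (128.9, -192.0): 202.8 m

A, B, C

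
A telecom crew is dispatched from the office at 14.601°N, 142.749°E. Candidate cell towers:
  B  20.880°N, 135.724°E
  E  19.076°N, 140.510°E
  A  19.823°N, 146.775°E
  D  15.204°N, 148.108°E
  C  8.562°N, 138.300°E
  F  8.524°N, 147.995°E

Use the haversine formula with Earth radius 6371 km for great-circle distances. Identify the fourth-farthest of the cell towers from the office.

A

Distance to each, sorted:
B: 1019.9 km
F: 884.8 km
C: 828.0 km
A: 721.0 km
D: 579.7 km
E: 551.7 km
The fourth-farthest is A at 721.0 km.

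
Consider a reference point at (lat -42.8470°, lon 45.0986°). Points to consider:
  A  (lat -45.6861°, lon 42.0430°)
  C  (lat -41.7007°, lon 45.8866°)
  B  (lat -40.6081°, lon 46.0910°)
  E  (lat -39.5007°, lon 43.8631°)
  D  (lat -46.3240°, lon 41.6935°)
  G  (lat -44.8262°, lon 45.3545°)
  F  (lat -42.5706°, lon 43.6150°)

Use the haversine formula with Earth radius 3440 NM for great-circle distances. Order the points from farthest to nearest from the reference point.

Distance from the reference point at (lat -42.8470°, lon 45.0986°) to each:
D (lat -46.3240°, lon 41.6935°): 254.5 NM
A (lat -45.6861°, lon 42.0430°): 215.2 NM
E (lat -39.5007°, lon 43.8631°): 208.5 NM
B (lat -40.6081°, lon 46.0910°): 141.6 NM
G (lat -44.8262°, lon 45.3545°): 119.3 NM
C (lat -41.7007°, lon 45.8866°): 77.2 NM
F (lat -42.5706°, lon 43.6150°): 67.5 NM

D, A, E, B, G, C, F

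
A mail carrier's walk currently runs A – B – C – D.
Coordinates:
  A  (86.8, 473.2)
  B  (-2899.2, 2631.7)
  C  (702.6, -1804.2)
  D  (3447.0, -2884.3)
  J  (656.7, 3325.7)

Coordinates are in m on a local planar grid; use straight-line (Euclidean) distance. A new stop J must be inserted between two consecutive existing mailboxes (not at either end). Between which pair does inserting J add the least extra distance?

between A and B

Added distance for inserting J between each consecutive pair:
A–B: 2847.4 m
B–C: 3039.1 m
C–D: 8988.9 m
Smallest added distance is 2847.4 m, inserting between A and B.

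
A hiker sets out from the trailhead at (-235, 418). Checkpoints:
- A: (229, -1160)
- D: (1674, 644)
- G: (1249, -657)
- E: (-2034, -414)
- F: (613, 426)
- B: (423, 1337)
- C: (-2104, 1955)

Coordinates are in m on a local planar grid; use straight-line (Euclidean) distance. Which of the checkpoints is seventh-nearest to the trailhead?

C

Distance to each, sorted:
F: 848.0 m
B: 1130.3 m
A: 1644.8 m
G: 1832.5 m
D: 1922.3 m
E: 1982.1 m
C: 2419.8 m
The seventh-nearest is C at 2419.8 m.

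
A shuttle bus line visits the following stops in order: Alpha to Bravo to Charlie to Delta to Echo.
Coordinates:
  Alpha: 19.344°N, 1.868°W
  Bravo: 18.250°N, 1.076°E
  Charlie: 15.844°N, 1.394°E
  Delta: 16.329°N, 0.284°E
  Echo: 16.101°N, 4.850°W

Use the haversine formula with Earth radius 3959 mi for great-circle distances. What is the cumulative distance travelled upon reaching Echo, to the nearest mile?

796 mi

Leg distances:
Alpha→Bravo: 206.9 mi  (cumulative 206.9 mi)
Bravo→Charlie: 167.6 mi  (cumulative 374.4 mi)
Charlie→Delta: 81.0 mi  (cumulative 455.4 mi)
Delta→Echo: 341.0 mi  (cumulative 796.4 mi)
Cumulative distance at Echo ≈ 796 mi.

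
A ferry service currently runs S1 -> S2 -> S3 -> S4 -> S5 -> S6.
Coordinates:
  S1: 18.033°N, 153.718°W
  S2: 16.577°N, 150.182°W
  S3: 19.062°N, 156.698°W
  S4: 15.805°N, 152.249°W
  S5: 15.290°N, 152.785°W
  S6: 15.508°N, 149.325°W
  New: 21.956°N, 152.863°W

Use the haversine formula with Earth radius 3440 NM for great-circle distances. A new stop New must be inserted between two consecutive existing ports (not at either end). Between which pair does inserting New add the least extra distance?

between S2 and S3

Added distance for inserting New between each consecutive pair:
S1–S2: 376.6 NM
S2–S3: 232.6 NM
S3–S4: 326.7 NM
S4–S5: 727.4 NM
S5–S6: 635.8 NM
Smallest added distance is 232.6 NM, inserting between S2 and S3.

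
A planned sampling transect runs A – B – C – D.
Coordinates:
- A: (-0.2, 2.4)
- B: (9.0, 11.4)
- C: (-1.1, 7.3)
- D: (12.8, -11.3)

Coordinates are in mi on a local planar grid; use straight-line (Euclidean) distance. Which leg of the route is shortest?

Leg distances:
A→B: 12.9 mi
B→C: 10.9 mi
C→D: 23.2 mi
The shortest leg is B–C at 10.9 mi.

B–C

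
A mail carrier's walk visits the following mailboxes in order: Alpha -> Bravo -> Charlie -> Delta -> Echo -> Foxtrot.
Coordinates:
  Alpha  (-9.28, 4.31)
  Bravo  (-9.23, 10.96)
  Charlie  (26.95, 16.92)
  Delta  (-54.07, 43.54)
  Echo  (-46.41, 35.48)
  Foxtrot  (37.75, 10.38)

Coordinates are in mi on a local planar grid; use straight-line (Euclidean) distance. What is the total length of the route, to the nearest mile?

Leg distances:
Alpha→Bravo: 6.7 mi  (cumulative 6.7 mi)
Bravo→Charlie: 36.7 mi  (cumulative 43.3 mi)
Charlie→Delta: 85.3 mi  (cumulative 128.6 mi)
Delta→Echo: 11.1 mi  (cumulative 139.7 mi)
Echo→Foxtrot: 87.8 mi  (cumulative 227.5 mi)
Total route length ≈ 228 mi.

228 mi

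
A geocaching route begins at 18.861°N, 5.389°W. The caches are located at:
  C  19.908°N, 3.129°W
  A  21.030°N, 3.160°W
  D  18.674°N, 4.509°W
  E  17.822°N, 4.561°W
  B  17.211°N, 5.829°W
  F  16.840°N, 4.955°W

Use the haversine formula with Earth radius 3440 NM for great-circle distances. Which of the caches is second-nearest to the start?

Distances from the start (18.861°N, 5.389°W):
D: 51.3 NM
E: 78.2 NM
B: 102.2 NM
F: 123.8 NM
C: 142.6 NM
A: 181.1 NM
The second-nearest is E at 78.2 NM.

E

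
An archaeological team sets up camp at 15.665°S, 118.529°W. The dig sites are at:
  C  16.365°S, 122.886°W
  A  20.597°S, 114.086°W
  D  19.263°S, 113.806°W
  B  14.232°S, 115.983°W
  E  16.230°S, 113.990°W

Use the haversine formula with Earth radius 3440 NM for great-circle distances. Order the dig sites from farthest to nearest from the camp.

A, D, E, C, B

Distances from the camp:
A 20.597°S, 114.086°W: 389.7 NM
D 19.263°S, 113.806°W: 346.1 NM
E 16.230°S, 113.990°W: 264.2 NM
C 16.365°S, 122.886°W: 254.9 NM
B 14.232°S, 115.983°W: 170.9 NM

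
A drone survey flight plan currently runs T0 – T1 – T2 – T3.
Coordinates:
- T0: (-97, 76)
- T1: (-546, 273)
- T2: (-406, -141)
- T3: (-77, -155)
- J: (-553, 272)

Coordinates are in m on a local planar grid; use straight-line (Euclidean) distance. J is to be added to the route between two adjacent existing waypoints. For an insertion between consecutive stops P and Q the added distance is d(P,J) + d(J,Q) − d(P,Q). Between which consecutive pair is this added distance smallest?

Added distance for inserting J between each consecutive pair:
T0–T1: 13.1 m
T1–T2: 8.4 m
T2–T3: 748.5 m
Smallest added distance is 8.4 m, inserting between T1 and T2.

between T1 and T2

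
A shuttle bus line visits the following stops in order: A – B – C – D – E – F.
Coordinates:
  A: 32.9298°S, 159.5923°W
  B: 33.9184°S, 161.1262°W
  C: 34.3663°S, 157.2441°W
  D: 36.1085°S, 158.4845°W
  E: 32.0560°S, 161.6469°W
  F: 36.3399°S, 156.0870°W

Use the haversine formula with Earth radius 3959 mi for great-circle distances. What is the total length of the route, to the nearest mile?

1243 mi

Leg distances:
A→B: 111.8 mi  (cumulative 111.8 mi)
B→C: 224.1 mi  (cumulative 335.9 mi)
C→D: 139.3 mi  (cumulative 475.2 mi)
D→E: 333.4 mi  (cumulative 808.5 mi)
E→F: 434.1 mi  (cumulative 1242.6 mi)
Total route length ≈ 1243 mi.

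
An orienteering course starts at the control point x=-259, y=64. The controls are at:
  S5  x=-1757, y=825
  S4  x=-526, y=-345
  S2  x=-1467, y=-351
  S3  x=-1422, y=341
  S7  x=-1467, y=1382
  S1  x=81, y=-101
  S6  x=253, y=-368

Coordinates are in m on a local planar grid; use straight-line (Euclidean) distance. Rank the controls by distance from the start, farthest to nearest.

S7, S5, S2, S3, S6, S4, S1

Distance from the start at x=-259, y=64 to each:
S7 x=-1467, y=1382: 1787.8 m
S5 x=-1757, y=825: 1680.2 m
S2 x=-1467, y=-351: 1277.3 m
S3 x=-1422, y=341: 1195.5 m
S6 x=253, y=-368: 669.9 m
S4 x=-526, y=-345: 488.4 m
S1 x=81, y=-101: 377.9 m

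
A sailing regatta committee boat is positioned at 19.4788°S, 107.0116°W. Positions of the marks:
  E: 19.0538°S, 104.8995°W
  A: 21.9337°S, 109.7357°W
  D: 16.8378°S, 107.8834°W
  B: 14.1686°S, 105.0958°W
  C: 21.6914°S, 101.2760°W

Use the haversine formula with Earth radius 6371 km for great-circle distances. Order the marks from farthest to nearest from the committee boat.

Computing each great-circle distance from 19.4788°S, 107.0116°W:
C 21.6914°S, 101.2760°W: 645.7 km
B 14.1686°S, 105.0958°W: 624.7 km
A 21.9337°S, 109.7357°W: 393.4 km
D 16.8378°S, 107.8834°W: 307.8 km
E 19.0538°S, 104.8995°W: 226.7 km

C, B, A, D, E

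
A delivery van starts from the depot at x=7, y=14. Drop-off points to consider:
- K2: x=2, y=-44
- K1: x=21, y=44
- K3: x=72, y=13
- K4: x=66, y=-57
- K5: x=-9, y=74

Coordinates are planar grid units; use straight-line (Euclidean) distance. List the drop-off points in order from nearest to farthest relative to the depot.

Distances from the depot:
K1 x=21, y=44: 33.1
K2 x=2, y=-44: 58.2
K5 x=-9, y=74: 62.1
K3 x=72, y=13: 65.0
K4 x=66, y=-57: 92.3

K1, K2, K5, K3, K4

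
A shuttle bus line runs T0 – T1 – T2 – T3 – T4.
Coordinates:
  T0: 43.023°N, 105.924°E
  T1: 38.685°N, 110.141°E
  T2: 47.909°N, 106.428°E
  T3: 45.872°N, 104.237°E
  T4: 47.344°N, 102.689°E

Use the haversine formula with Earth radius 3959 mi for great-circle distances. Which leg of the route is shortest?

T3–T4

Leg distances:
T0→T1: 371.9 mi
T1→T2: 663.9 mi
T2→T3: 174.7 mi
T3→T4: 125.5 mi
The shortest leg is T3–T4 at 125.5 mi.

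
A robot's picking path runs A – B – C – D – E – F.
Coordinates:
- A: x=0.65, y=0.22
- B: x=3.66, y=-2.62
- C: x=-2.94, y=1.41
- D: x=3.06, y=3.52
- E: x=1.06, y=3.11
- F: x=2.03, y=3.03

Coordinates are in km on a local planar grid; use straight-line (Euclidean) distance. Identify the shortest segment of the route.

E–F

Leg distances:
A→B: 4.1 km
B→C: 7.7 km
C→D: 6.4 km
D→E: 2.0 km
E→F: 1.0 km
The shortest leg is E–F at 1.0 km.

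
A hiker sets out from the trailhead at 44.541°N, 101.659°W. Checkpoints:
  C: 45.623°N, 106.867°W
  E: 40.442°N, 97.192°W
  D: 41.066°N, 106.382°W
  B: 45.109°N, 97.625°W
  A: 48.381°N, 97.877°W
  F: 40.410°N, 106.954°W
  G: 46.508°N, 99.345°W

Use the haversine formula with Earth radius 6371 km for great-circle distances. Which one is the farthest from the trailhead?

F

Distances from the trailhead (44.541°N, 101.659°W):
F: 631.8 km
E: 584.5 km
D: 545.5 km
A: 515.8 km
C: 426.1 km
B: 324.3 km
G: 283.4 km
The farthest is F at 631.8 km.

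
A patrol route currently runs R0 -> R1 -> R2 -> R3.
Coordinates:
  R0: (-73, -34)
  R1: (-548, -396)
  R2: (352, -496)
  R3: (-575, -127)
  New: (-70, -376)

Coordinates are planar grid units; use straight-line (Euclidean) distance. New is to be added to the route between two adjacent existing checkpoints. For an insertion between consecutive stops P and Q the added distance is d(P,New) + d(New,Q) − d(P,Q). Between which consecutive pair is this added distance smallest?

Added distance for inserting New between each consecutive pair:
R0–R1: 223.2
R1–R2: 11.6
R2–R3: 4.0
Smallest added distance is 4.0, inserting between R2 and R3.

between R2 and R3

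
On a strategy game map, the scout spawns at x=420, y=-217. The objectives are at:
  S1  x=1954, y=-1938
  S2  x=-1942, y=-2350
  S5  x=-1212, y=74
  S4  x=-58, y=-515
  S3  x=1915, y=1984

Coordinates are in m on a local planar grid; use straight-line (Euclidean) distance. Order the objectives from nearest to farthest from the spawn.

Distances from the spawn:
S4 x=-58, y=-515: 563.3 m
S5 x=-1212, y=74: 1657.7 m
S1 x=1954, y=-1938: 2305.4 m
S3 x=1915, y=1984: 2660.7 m
S2 x=-1942, y=-2350: 3182.6 m

S4, S5, S1, S3, S2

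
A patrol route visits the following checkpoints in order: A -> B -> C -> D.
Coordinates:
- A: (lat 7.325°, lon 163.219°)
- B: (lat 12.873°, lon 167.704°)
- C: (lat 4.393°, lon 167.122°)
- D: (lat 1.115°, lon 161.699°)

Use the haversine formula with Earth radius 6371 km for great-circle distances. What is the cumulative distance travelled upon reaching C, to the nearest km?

Leg distances:
A→B: 788.3 km  (cumulative 788.3 km)
B→C: 945.1 km  (cumulative 1733.4 km)
Cumulative distance at C ≈ 1733 km.

1733 km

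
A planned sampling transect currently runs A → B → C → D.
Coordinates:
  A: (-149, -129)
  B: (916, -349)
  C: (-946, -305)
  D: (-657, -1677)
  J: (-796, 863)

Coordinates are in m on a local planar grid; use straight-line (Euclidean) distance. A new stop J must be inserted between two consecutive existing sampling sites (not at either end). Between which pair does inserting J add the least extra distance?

between B and C

Added distance for inserting J between each consecutive pair:
A–B: 2194.5 m
B–C: 1412.7 m
C–D: 2319.3 m
Smallest added distance is 1412.7 m, inserting between B and C.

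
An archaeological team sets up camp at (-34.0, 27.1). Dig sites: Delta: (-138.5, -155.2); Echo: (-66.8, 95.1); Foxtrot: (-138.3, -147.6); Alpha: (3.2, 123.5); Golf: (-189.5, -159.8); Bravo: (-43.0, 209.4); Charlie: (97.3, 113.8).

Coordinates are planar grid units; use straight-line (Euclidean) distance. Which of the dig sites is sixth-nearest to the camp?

Delta

Distances from the camp ((-34.0, 27.1)):
Echo: 75.5
Alpha: 103.3
Charlie: 157.3
Bravo: 182.5
Foxtrot: 203.5
Delta: 210.1
Golf: 243.1
The sixth-nearest is Delta at 210.1.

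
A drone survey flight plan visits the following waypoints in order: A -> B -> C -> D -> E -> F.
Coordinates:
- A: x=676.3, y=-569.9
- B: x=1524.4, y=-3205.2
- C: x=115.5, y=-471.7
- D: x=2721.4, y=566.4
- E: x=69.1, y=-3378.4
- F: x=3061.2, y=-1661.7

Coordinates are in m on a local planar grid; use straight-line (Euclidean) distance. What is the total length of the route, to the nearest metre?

Leg distances:
A→B: 2768.4 m  (cumulative 2768.4 m)
B→C: 3075.2 m  (cumulative 5843.6 m)
C→D: 2805.1 m  (cumulative 8648.7 m)
D→E: 4753.5 m  (cumulative 13402.2 m)
E→F: 3449.6 m  (cumulative 16851.8 m)
Total route length ≈ 16852 m.

16852 m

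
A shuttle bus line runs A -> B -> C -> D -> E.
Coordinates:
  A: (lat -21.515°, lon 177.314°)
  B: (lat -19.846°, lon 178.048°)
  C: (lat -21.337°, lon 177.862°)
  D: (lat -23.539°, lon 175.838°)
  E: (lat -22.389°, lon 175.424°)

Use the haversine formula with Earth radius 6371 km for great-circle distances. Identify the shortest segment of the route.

Leg distances:
A→B: 200.7 km
B→C: 166.9 km
C→D: 321.3 km
D→E: 134.7 km
The shortest leg is D–E at 134.7 km.

D–E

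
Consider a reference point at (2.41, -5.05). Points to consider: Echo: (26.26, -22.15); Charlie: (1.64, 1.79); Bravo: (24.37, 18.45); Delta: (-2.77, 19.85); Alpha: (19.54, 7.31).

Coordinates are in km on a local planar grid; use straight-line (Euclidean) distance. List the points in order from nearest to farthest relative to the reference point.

Computing each straight-line distance from (2.41, -5.05):
Charlie (1.64, 1.79): 6.9 km
Alpha (19.54, 7.31): 21.1 km
Delta (-2.77, 19.85): 25.4 km
Echo (26.26, -22.15): 29.3 km
Bravo (24.37, 18.45): 32.2 km

Charlie, Alpha, Delta, Echo, Bravo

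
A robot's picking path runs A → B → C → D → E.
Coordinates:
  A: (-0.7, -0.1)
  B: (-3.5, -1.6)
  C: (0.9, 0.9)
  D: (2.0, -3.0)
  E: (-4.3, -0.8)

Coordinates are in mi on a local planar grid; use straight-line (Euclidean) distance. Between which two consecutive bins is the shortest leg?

A–B

Leg distances:
A→B: 3.2 mi
B→C: 5.1 mi
C→D: 4.1 mi
D→E: 6.7 mi
The shortest leg is A–B at 3.2 mi.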